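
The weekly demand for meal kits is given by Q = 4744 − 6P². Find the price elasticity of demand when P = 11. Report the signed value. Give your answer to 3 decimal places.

-0.361

At P = 11, Q = 4018.
dQ/dP = −12P = -132.
ε = (dQ/dP)(P/Q) = (-132)(11/4018).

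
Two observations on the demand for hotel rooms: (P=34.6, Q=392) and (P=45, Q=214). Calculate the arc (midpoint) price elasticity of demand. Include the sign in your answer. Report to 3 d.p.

-2.248

ΔQ = 214 − 392 = -178; ΔP = 45 − 34.6 = 10.4.
Midpoints: P̄ = 39.80, Q̄ = 303.0.
ε = (ΔQ/ΔP)(P̄/Q̄) = (-178/10.4)(39.80/303.0).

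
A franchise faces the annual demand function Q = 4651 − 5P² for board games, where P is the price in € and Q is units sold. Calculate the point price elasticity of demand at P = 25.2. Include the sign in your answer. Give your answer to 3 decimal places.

-4.303

At P = 25.2, Q = 1475.800.
dQ/dP = −10P = -252.
ε = (dQ/dP)(P/Q) = (-252)(25.2/1475.800).
|ε| > 1, so demand is elastic at this price.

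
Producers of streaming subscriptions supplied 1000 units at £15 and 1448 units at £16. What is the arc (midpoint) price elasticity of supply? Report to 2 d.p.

ΔQ = 1448 − 1000 = 448; ΔP = 16 − 15 = 1.
Midpoints: P̄ = 15.50, Q̄ = 1224.0.
ε_s = (ΔQ/ΔP)(P̄/Q̄) = (448/1)(15.50/1224.0).

5.67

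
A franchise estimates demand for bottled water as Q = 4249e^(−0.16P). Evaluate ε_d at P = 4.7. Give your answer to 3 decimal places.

At P = 4.7, Q = 2003.075.
dQ/dP = −0.16·4249e^(−0.16P) = −0.16Q = -320.492.
ε = (dQ/dP)(P/Q) = (-320.492)(4.7/2003.075).

-0.752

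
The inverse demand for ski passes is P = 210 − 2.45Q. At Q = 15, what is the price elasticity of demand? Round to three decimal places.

At Q = 15, P = 210 − 2.45(15) = 173.25.
dP/dQ = −2.45, so dQ/dP = 1/(−2.45) = -0.408.
ε = (dQ/dP)(P/Q) = (-0.408)(173.25/15).

-4.714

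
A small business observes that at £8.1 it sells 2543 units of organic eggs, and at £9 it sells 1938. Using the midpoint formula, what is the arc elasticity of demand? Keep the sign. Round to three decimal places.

ΔQ = 1938 − 2543 = -605; ΔP = 9 − 8.1 = 0.9.
Midpoints: P̄ = 8.55, Q̄ = 2240.5.
ε = (ΔQ/ΔP)(P̄/Q̄) = (-605/0.9)(8.55/2240.5).

-2.565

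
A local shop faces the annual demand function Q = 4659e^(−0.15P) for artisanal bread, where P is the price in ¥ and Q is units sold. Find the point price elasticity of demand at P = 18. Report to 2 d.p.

-2.70

At P = 18, Q = 313.110.
dQ/dP = −0.15·4659e^(−0.15P) = −0.15Q = -46.967.
ε = (dQ/dP)(P/Q) = (-46.967)(18/313.110).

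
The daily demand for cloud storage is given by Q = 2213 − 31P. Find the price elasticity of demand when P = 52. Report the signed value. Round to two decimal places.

-2.68

At P = 52, Q = 601.
dQ/dP = −31.
ε = (dQ/dP)(P/Q) = (-31)(52/601).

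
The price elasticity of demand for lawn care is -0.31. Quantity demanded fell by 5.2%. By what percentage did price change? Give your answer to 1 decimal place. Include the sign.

%ΔP ≈ %ΔQ / ε = (-5.2%)/(-0.31) = 16.77%.

16.8%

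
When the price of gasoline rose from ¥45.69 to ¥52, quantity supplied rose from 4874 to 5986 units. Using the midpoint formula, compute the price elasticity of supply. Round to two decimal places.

ΔQ = 5986 − 4874 = 1112; ΔP = 52 − 45.69 = 6.31.
Midpoints: P̄ = 48.84, Q̄ = 5430.0.
ε_s = (ΔQ/ΔP)(P̄/Q̄) = (1112/6.31)(48.84/5430.0).

1.59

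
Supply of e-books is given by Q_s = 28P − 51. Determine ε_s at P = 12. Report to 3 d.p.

At P = 12, Q_s = 285.
dQ_s/dP = 28.
ε_s = (dQ_s/dP)(P/Q_s) = (28)(12/285).

1.179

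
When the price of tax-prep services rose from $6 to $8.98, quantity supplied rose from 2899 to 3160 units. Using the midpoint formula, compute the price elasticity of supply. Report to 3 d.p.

ΔQ = 3160 − 2899 = 261; ΔP = 8.98 − 6 = 2.98.
Midpoints: P̄ = 7.49, Q̄ = 3029.5.
ε_s = (ΔQ/ΔP)(P̄/Q̄) = (261/2.98)(7.49/3029.5).

0.217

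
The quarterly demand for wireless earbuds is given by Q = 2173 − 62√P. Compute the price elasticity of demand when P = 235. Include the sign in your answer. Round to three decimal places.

-0.389

At P = 235, Q = 1222.558.
dQ/dP = −62/(2√P) = -2.022.
ε = (dQ/dP)(P/Q) = (-2.022)(235/1222.558).
|ε| < 1, so demand is inelastic at this price.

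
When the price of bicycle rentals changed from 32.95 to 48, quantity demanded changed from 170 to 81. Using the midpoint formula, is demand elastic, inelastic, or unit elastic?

Arc ε ≈ -1.907.
|ε| = 1.91 > 1.

elastic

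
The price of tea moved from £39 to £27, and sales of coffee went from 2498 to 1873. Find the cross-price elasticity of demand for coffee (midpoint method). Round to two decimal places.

0.79

ΔQ_x = 1873 − 2498 = -625; ΔP_y = 27 − 39 = -12.
Midpoints: P̄_y = 33.00, Q̄_x = 2185.5.
ε_xy = (ΔQ_x/ΔP_y)(P̄_y/Q̄_x) = (-625/-12)(33.00/2185.5).
ε_xy > 0, so the goods are substitutes.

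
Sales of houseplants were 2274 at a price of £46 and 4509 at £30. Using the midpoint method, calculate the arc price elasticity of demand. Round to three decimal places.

ΔQ = 4509 − 2274 = 2235; ΔP = 30 − 46 = -16.
Midpoints: P̄ = 38.00, Q̄ = 3391.5.
ε = (ΔQ/ΔP)(P̄/Q̄) = (2235/-16)(38.00/3391.5).

-1.565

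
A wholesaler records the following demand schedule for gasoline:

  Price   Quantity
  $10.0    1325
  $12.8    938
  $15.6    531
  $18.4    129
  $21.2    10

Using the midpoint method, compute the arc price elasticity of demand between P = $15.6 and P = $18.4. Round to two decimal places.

At P = 15.6, Q = 531; at P = 18.4, Q = 129.
ΔQ = -402, ΔP = 2.8. Midpoints: P̄ = 17.00, Q̄ = 330.0.
ε = (ΔQ/ΔP)(P̄/Q̄) = (-402/2.8)(17.00/330.0).

-7.40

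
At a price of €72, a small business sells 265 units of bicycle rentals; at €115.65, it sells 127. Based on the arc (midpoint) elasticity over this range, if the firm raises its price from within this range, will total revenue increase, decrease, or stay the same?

decrease

Arc ε = (-138/43.65)(93.83/196.0) ≈ -1.513.
|ε| = 1.51 > 1, so demand is elastic. A price rise therefore reduces total revenue.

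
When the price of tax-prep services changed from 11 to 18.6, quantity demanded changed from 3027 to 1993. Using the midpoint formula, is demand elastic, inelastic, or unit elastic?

inelastic

Arc ε ≈ -0.802.
|ε| = 0.80 < 1.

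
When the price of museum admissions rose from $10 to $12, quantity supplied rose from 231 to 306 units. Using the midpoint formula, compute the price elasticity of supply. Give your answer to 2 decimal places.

1.54

ΔQ = 306 − 231 = 75; ΔP = 12 − 10 = 2.
Midpoints: P̄ = 11.00, Q̄ = 268.5.
ε_s = (ΔQ/ΔP)(P̄/Q̄) = (75/2)(11.00/268.5).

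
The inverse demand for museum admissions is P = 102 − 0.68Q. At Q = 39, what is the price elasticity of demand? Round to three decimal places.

At Q = 39, P = 102 − 0.68(39) = 75.48.
dP/dQ = −0.68, so dQ/dP = 1/(−0.68) = -1.471.
ε = (dQ/dP)(P/Q) = (-1.471)(75.48/39).

-2.846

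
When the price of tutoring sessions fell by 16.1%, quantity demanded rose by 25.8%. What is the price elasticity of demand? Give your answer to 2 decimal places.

ε = %ΔQ / %ΔP = (25.8)/(-16.1) = -1.602.

-1.60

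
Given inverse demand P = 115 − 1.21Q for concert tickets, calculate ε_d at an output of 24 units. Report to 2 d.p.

-2.96

At Q = 24, P = 115 − 1.21(24) = 85.96.
dP/dQ = −1.21, so dQ/dP = 1/(−1.21) = -0.826.
ε = (dQ/dP)(P/Q) = (-0.826)(85.96/24).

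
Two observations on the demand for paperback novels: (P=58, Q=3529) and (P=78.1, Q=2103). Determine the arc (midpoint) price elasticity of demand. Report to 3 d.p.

-1.714

ΔQ = 2103 − 3529 = -1426; ΔP = 78.1 − 58 = 20.1.
Midpoints: P̄ = 68.05, Q̄ = 2816.0.
ε = (ΔQ/ΔP)(P̄/Q̄) = (-1426/20.1)(68.05/2816.0).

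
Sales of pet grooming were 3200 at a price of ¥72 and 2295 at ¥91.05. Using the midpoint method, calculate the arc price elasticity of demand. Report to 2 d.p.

-1.41

ΔQ = 2295 − 3200 = -905; ΔP = 91.05 − 72 = 19.05.
Midpoints: P̄ = 81.53, Q̄ = 2747.5.
ε = (ΔQ/ΔP)(P̄/Q̄) = (-905/19.05)(81.53/2747.5).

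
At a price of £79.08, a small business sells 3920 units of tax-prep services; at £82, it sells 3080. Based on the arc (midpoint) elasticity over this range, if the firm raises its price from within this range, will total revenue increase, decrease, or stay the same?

decrease

Arc ε = (-840/2.92)(80.54/3500.0) ≈ -6.620.
|ε| = 6.62 > 1, so demand is elastic. A price rise therefore reduces total revenue.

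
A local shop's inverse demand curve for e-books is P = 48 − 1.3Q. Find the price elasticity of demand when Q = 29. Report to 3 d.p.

At Q = 29, P = 48 − 1.3(29) = 10.30.
dP/dQ = −1.3, so dQ/dP = 1/(−1.3) = -0.769.
ε = (dQ/dP)(P/Q) = (-0.769)(10.30/29).

-0.273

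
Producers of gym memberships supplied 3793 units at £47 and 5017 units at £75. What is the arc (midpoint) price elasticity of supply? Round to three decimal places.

ΔQ = 5017 − 3793 = 1224; ΔP = 75 − 47 = 28.
Midpoints: P̄ = 61.00, Q̄ = 4405.0.
ε_s = (ΔQ/ΔP)(P̄/Q̄) = (1224/28)(61.00/4405.0).

0.605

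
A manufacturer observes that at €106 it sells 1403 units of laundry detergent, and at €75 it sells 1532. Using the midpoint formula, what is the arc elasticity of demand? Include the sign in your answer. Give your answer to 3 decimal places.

-0.257

ΔQ = 1532 − 1403 = 129; ΔP = 75 − 106 = -31.
Midpoints: P̄ = 90.50, Q̄ = 1467.5.
ε = (ΔQ/ΔP)(P̄/Q̄) = (129/-31)(90.50/1467.5).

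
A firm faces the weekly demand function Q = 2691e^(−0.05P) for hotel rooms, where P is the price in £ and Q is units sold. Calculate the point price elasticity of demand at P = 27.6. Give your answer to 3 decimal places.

At P = 27.6, Q = 676.998.
dQ/dP = −0.05·2691e^(−0.05P) = −0.05Q = -33.850.
ε = (dQ/dP)(P/Q) = (-33.850)(27.6/676.998).

-1.380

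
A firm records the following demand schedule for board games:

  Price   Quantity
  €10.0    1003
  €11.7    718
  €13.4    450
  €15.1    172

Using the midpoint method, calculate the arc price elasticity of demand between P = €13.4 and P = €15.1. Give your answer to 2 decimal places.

At P = 13.4, Q = 450; at P = 15.1, Q = 172.
ΔQ = -278, ΔP = 1.7. Midpoints: P̄ = 14.25, Q̄ = 311.0.
ε = (ΔQ/ΔP)(P̄/Q̄) = (-278/1.7)(14.25/311.0).

-7.49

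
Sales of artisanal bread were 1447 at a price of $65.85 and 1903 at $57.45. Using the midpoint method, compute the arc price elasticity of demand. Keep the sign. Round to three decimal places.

-1.998

ΔQ = 1903 − 1447 = 456; ΔP = 57.45 − 65.85 = -8.4.
Midpoints: P̄ = 61.65, Q̄ = 1675.0.
ε = (ΔQ/ΔP)(P̄/Q̄) = (456/-8.4)(61.65/1675.0).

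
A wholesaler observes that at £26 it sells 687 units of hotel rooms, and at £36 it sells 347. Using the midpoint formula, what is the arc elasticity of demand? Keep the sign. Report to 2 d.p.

ΔQ = 347 − 687 = -340; ΔP = 36 − 26 = 10.
Midpoints: P̄ = 31.00, Q̄ = 517.0.
ε = (ΔQ/ΔP)(P̄/Q̄) = (-340/10)(31.00/517.0).

-2.04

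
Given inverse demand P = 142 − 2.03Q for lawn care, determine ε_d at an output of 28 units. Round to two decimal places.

At Q = 28, P = 142 − 2.03(28) = 85.16.
dP/dQ = −2.03, so dQ/dP = 1/(−2.03) = -0.493.
ε = (dQ/dP)(P/Q) = (-0.493)(85.16/28).

-1.50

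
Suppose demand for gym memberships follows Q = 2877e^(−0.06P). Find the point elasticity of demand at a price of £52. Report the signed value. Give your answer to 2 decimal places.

-3.12

At P = 52, Q = 127.040.
dQ/dP = −0.06·2877e^(−0.06P) = −0.06Q = -7.622.
ε = (dQ/dP)(P/Q) = (-7.622)(52/127.040).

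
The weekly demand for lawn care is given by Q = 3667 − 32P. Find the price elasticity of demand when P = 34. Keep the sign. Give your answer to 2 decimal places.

At P = 34, Q = 2579.
dQ/dP = −32.
ε = (dQ/dP)(P/Q) = (-32)(34/2579).
|ε| < 1, so demand is inelastic at this price.

-0.42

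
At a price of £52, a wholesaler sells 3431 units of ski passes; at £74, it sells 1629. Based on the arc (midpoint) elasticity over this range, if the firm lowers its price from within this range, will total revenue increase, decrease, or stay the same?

Arc ε = (-1802/22)(63.00/2530.0) ≈ -2.040.
|ε| = 2.04 > 1, so demand is elastic. A price cut therefore raises total revenue.

increase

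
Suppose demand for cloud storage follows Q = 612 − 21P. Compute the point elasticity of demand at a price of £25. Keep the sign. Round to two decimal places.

-6.03

At P = 25, Q = 87.
dQ/dP = −21.
ε = (dQ/dP)(P/Q) = (-21)(25/87).
|ε| > 1, so demand is elastic at this price.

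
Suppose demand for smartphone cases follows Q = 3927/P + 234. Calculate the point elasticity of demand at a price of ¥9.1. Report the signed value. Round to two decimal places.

At P = 9.1, Q = 665.538.
dQ/dP = −3927/P² = -47.422.
ε = (dQ/dP)(P/Q) = (-47.422)(9.1/665.538).
|ε| < 1, so demand is inelastic at this price.

-0.65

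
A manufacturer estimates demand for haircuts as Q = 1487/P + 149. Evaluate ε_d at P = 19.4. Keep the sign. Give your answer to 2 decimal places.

-0.34

At P = 19.4, Q = 225.649.
dQ/dP = −1487/P² = -3.951.
ε = (dQ/dP)(P/Q) = (-3.951)(19.4/225.649).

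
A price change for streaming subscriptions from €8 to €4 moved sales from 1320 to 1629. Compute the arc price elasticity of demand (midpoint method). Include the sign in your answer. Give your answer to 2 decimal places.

-0.31

ΔQ = 1629 − 1320 = 309; ΔP = 4 − 8 = -4.
Midpoints: P̄ = 6.00, Q̄ = 1474.5.
ε = (ΔQ/ΔP)(P̄/Q̄) = (309/-4)(6.00/1474.5).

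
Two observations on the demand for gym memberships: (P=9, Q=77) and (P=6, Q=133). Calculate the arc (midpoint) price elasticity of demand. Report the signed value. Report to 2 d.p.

-1.33

ΔQ = 133 − 77 = 56; ΔP = 6 − 9 = -3.
Midpoints: P̄ = 7.50, Q̄ = 105.0.
ε = (ΔQ/ΔP)(P̄/Q̄) = (56/-3)(7.50/105.0).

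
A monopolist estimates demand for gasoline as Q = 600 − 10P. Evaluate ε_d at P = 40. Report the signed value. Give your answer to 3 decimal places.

-2.000

At P = 40, Q = 200.
dQ/dP = −10.
ε = (dQ/dP)(P/Q) = (-10)(40/200).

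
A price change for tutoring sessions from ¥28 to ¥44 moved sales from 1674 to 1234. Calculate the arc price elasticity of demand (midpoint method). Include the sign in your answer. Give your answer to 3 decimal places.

-0.681

ΔQ = 1234 − 1674 = -440; ΔP = 44 − 28 = 16.
Midpoints: P̄ = 36.00, Q̄ = 1454.0.
ε = (ΔQ/ΔP)(P̄/Q̄) = (-440/16)(36.00/1454.0).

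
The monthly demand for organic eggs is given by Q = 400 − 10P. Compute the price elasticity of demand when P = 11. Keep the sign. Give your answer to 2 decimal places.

At P = 11, Q = 290.
dQ/dP = −10.
ε = (dQ/dP)(P/Q) = (-10)(11/290).
|ε| < 1, so demand is inelastic at this price.

-0.38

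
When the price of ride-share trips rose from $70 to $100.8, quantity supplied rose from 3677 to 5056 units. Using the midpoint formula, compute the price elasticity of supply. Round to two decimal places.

0.88

ΔQ = 5056 − 3677 = 1379; ΔP = 100.8 − 70 = 30.8.
Midpoints: P̄ = 85.40, Q̄ = 4366.5.
ε_s = (ΔQ/ΔP)(P̄/Q̄) = (1379/30.8)(85.40/4366.5).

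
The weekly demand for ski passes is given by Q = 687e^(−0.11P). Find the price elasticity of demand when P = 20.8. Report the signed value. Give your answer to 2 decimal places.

At P = 20.8, Q = 69.709.
dQ/dP = −0.11·687e^(−0.11P) = −0.11Q = -7.668.
ε = (dQ/dP)(P/Q) = (-7.668)(20.8/69.709).
|ε| > 1, so demand is elastic at this price.

-2.29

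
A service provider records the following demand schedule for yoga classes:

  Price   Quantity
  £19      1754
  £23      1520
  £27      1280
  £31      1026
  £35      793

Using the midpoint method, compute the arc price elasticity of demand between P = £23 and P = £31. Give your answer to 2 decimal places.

At P = 23, Q = 1520; at P = 31, Q = 1026.
ΔQ = -494, ΔP = 8. Midpoints: P̄ = 27.00, Q̄ = 1273.0.
ε = (ΔQ/ΔP)(P̄/Q̄) = (-494/8)(27.00/1273.0).

-1.31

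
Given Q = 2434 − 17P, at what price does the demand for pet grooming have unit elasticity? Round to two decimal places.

For linear demand Q = a − bP, ε = −bP/(a − bP). |ε| = 1 when bP = a − bP, i.e. P = a/(2b).
P = 2434/(2·17) = 2434/34 = 71.5882.

71.59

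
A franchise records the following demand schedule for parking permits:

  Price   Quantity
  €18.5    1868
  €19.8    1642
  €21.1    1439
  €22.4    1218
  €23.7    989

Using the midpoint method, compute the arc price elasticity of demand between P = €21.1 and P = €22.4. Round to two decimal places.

-2.78

At P = 21.1, Q = 1439; at P = 22.4, Q = 1218.
ΔQ = -221, ΔP = 1.3. Midpoints: P̄ = 21.75, Q̄ = 1328.5.
ε = (ΔQ/ΔP)(P̄/Q̄) = (-221/1.3)(21.75/1328.5).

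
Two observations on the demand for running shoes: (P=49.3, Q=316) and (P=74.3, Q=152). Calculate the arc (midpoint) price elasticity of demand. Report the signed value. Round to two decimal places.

ΔQ = 152 − 316 = -164; ΔP = 74.3 − 49.3 = 25.
Midpoints: P̄ = 61.80, Q̄ = 234.0.
ε = (ΔQ/ΔP)(P̄/Q̄) = (-164/25)(61.80/234.0).

-1.73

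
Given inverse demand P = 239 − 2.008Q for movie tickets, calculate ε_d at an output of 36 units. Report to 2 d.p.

-2.31

At Q = 36, P = 239 − 2.008(36) = 166.71.
dP/dQ = −2.008, so dQ/dP = 1/(−2.008) = -0.498.
ε = (dQ/dP)(P/Q) = (-0.498)(166.71/36).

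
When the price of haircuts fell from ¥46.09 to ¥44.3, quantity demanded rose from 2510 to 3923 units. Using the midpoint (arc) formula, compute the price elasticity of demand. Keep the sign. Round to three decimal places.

-11.092

ΔQ = 3923 − 2510 = 1413; ΔP = 44.3 − 46.09 = -1.79.
Midpoints: P̄ = 45.20, Q̄ = 3216.5.
ε = (ΔQ/ΔP)(P̄/Q̄) = (1413/-1.79)(45.20/3216.5).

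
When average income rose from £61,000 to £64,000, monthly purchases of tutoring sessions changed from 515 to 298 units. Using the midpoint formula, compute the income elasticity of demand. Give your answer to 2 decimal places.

ΔQ = -217, ΔI = 3000. Midpoints: Ī = 62,500, Q̄ = 406.5.
ε_I = (ΔQ/ΔI)(Ī/Q̄) = (-217/3000)(62500/406.5).
ε_I < 0, so the good is inferior.

-11.12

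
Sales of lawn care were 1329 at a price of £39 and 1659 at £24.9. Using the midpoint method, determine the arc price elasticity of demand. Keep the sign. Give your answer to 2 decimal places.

ΔQ = 1659 − 1329 = 330; ΔP = 24.9 − 39 = -14.1.
Midpoints: P̄ = 31.95, Q̄ = 1494.0.
ε = (ΔQ/ΔP)(P̄/Q̄) = (330/-14.1)(31.95/1494.0).

-0.50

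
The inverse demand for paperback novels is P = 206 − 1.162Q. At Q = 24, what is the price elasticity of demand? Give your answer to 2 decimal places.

-6.39

At Q = 24, P = 206 − 1.162(24) = 178.11.
dP/dQ = −1.162, so dQ/dP = 1/(−1.162) = -0.861.
ε = (dQ/dP)(P/Q) = (-0.861)(178.11/24).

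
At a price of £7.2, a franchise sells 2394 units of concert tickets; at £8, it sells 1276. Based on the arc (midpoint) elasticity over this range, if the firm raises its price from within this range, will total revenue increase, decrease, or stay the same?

Arc ε = (-1118/0.8)(7.60/1835.0) ≈ -5.788.
|ε| = 5.79 > 1, so demand is elastic. A price rise therefore reduces total revenue.

decrease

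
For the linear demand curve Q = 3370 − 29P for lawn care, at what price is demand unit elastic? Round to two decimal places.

For linear demand Q = a − bP, ε = −bP/(a − bP). |ε| = 1 when bP = a − bP, i.e. P = a/(2b).
P = 3370/(2·29) = 3370/58 = 58.1034.

58.10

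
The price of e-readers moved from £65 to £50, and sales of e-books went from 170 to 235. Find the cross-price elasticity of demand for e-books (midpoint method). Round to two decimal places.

-1.23

ΔQ_x = 235 − 170 = 65; ΔP_y = 50 − 65 = -15.
Midpoints: P̄_y = 57.50, Q̄_x = 202.5.
ε_xy = (ΔQ_x/ΔP_y)(P̄_y/Q̄_x) = (65/-15)(57.50/202.5).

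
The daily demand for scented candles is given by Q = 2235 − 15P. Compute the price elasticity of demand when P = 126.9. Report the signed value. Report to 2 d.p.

-5.74

At P = 126.9, Q = 331.500.
dQ/dP = −15.
ε = (dQ/dP)(P/Q) = (-15)(126.9/331.500).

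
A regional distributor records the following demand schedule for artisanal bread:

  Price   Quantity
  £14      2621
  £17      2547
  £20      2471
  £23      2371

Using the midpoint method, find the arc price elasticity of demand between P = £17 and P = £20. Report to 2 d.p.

-0.19

At P = 17, Q = 2547; at P = 20, Q = 2471.
ΔQ = -76, ΔP = 3. Midpoints: P̄ = 18.50, Q̄ = 2509.0.
ε = (ΔQ/ΔP)(P̄/Q̄) = (-76/3)(18.50/2509.0).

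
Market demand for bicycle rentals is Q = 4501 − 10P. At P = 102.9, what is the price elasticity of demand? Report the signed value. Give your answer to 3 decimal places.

-0.296

At P = 102.9, Q = 3472.
dQ/dP = −10.
ε = (dQ/dP)(P/Q) = (-10)(102.9/3472).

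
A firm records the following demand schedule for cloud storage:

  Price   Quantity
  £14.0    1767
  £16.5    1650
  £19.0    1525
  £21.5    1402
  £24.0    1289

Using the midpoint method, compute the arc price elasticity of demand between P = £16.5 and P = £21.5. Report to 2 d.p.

-0.62

At P = 16.5, Q = 1650; at P = 21.5, Q = 1402.
ΔQ = -248, ΔP = 5.0. Midpoints: P̄ = 19.00, Q̄ = 1526.0.
ε = (ΔQ/ΔP)(P̄/Q̄) = (-248/5.0)(19.00/1526.0).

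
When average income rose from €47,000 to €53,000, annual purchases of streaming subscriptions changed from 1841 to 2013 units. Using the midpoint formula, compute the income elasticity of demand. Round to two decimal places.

0.74

ΔQ = 172, ΔI = 6000. Midpoints: Ī = 50,000, Q̄ = 1927.0.
ε_I = (ΔQ/ΔI)(Ī/Q̄) = (172/6000)(50000/1927.0).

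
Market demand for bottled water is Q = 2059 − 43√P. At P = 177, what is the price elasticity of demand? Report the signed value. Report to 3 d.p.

At P = 177, Q = 1486.922.
dQ/dP = −43/(2√P) = -1.616.
ε = (dQ/dP)(P/Q) = (-1.616)(177/1486.922).

-0.192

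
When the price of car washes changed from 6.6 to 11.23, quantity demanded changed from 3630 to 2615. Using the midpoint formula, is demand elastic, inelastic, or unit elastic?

Arc ε ≈ -0.626.
|ε| = 0.63 < 1.

inelastic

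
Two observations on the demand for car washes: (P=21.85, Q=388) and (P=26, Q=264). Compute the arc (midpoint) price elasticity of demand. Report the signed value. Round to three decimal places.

-2.193

ΔQ = 264 − 388 = -124; ΔP = 26 − 21.85 = 4.15.
Midpoints: P̄ = 23.93, Q̄ = 326.0.
ε = (ΔQ/ΔP)(P̄/Q̄) = (-124/4.15)(23.93/326.0).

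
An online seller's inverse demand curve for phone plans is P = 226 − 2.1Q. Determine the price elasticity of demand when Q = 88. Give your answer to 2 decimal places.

-0.22

At Q = 88, P = 226 − 2.1(88) = 41.20.
dP/dQ = −2.1, so dQ/dP = 1/(−2.1) = -0.476.
ε = (dQ/dP)(P/Q) = (-0.476)(41.20/88).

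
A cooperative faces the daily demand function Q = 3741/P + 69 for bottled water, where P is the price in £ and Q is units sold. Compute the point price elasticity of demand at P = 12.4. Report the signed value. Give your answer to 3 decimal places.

At P = 12.4, Q = 370.694.
dQ/dP = −3741/P² = -24.330.
ε = (dQ/dP)(P/Q) = (-24.330)(12.4/370.694).
|ε| < 1, so demand is inelastic at this price.

-0.814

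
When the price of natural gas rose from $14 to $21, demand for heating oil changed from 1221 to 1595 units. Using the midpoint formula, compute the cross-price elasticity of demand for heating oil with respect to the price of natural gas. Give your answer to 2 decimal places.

ΔQ_x = 1595 − 1221 = 374; ΔP_y = 21 − 14 = 7.
Midpoints: P̄_y = 17.50, Q̄_x = 1408.0.
ε_xy = (ΔQ_x/ΔP_y)(P̄_y/Q̄_x) = (374/7)(17.50/1408.0).

0.66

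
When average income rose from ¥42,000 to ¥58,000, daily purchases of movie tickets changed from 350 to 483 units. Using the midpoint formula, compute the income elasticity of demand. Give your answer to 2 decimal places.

1.00

ΔQ = 133, ΔI = 16000. Midpoints: Ī = 50,000, Q̄ = 416.5.
ε_I = (ΔQ/ΔI)(Ī/Q̄) = (133/16000)(50000/416.5).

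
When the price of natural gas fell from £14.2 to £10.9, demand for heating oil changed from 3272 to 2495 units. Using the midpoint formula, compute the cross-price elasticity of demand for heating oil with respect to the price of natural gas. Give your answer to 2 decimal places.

1.02

ΔQ_x = 2495 − 3272 = -777; ΔP_y = 10.9 − 14.2 = -3.3.
Midpoints: P̄_y = 12.55, Q̄_x = 2883.5.
ε_xy = (ΔQ_x/ΔP_y)(P̄_y/Q̄_x) = (-777/-3.3)(12.55/2883.5).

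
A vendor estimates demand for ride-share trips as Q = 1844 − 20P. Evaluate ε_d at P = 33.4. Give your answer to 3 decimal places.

At P = 33.4, Q = 1176.
dQ/dP = −20.
ε = (dQ/dP)(P/Q) = (-20)(33.4/1176).

-0.568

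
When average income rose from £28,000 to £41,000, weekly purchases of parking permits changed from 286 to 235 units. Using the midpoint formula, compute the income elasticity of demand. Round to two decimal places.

-0.52

ΔQ = -51, ΔI = 13000. Midpoints: Ī = 34,500, Q̄ = 260.5.
ε_I = (ΔQ/ΔI)(Ī/Q̄) = (-51/13000)(34500/260.5).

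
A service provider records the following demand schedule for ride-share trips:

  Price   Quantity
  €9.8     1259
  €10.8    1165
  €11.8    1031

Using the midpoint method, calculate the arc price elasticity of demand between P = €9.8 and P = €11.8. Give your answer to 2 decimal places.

At P = 9.8, Q = 1259; at P = 11.8, Q = 1031.
ΔQ = -228, ΔP = 2.0. Midpoints: P̄ = 10.80, Q̄ = 1145.0.
ε = (ΔQ/ΔP)(P̄/Q̄) = (-228/2.0)(10.80/1145.0).

-1.08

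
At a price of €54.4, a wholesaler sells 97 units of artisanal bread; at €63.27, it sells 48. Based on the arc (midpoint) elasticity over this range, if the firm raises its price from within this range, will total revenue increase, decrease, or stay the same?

decrease

Arc ε = (-49/8.87)(58.84/72.5) ≈ -4.483.
|ε| = 4.48 > 1, so demand is elastic. A price rise therefore reduces total revenue.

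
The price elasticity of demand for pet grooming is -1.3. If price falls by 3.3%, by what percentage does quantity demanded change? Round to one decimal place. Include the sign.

%ΔQ ≈ ε × %ΔP = (-1.3)(-3.3%) = 4.29%.

4.3%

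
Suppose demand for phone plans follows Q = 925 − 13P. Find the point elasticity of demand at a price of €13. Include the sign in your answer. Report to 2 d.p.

-0.22

At P = 13, Q = 756.
dQ/dP = −13.
ε = (dQ/dP)(P/Q) = (-13)(13/756).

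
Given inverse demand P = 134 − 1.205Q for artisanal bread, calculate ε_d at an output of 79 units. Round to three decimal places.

-0.408

At Q = 79, P = 134 − 1.205(79) = 38.80.
dP/dQ = −1.205, so dQ/dP = 1/(−1.205) = -0.830.
ε = (dQ/dP)(P/Q) = (-0.830)(38.80/79).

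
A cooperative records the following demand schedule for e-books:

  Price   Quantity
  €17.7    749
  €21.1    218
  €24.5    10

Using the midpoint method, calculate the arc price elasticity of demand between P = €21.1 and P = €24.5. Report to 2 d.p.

At P = 21.1, Q = 218; at P = 24.5, Q = 10.
ΔQ = -208, ΔP = 3.4. Midpoints: P̄ = 22.80, Q̄ = 114.0.
ε = (ΔQ/ΔP)(P̄/Q̄) = (-208/3.4)(22.80/114.0).

-12.24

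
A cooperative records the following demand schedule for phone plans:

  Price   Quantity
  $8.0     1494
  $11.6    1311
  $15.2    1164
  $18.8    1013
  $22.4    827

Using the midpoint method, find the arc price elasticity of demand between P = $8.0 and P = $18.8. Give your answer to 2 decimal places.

-0.48

At P = 8.0, Q = 1494; at P = 18.8, Q = 1013.
ΔQ = -481, ΔP = 10.8. Midpoints: P̄ = 13.40, Q̄ = 1253.5.
ε = (ΔQ/ΔP)(P̄/Q̄) = (-481/10.8)(13.40/1253.5).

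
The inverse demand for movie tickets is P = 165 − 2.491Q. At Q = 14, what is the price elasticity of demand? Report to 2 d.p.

-3.73

At Q = 14, P = 165 − 2.491(14) = 130.13.
dP/dQ = −2.491, so dQ/dP = 1/(−2.491) = -0.401.
ε = (dQ/dP)(P/Q) = (-0.401)(130.13/14).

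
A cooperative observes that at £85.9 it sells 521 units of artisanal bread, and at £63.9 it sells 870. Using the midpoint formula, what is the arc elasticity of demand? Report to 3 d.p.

-1.708

ΔQ = 870 − 521 = 349; ΔP = 63.9 − 85.9 = -22.0.
Midpoints: P̄ = 74.90, Q̄ = 695.5.
ε = (ΔQ/ΔP)(P̄/Q̄) = (349/-22.0)(74.90/695.5).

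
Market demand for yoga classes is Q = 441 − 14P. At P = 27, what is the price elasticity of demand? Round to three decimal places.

-6.000

At P = 27, Q = 63.
dQ/dP = −14.
ε = (dQ/dP)(P/Q) = (-14)(27/63).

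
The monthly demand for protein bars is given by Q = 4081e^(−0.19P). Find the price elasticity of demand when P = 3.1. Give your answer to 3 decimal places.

At P = 3.1, Q = 2264.473.
dQ/dP = −0.19·4081e^(−0.19P) = −0.19Q = -430.250.
ε = (dQ/dP)(P/Q) = (-430.250)(3.1/2264.473).
|ε| < 1, so demand is inelastic at this price.

-0.589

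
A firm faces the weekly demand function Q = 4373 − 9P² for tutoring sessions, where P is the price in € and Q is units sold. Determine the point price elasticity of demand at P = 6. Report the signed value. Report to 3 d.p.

-0.160

At P = 6, Q = 4049.
dQ/dP = −18P = -108.
ε = (dQ/dP)(P/Q) = (-108)(6/4049).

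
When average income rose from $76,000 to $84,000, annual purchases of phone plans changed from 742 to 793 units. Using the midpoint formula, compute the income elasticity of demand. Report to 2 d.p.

ΔQ = 51, ΔI = 8000. Midpoints: Ī = 80,000, Q̄ = 767.5.
ε_I = (ΔQ/ΔI)(Ī/Q̄) = (51/8000)(80000/767.5).
ε_I > 0, so the good is normal.

0.66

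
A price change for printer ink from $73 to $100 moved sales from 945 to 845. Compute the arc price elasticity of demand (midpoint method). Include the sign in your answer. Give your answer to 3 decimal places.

-0.358

ΔQ = 845 − 945 = -100; ΔP = 100 − 73 = 27.
Midpoints: P̄ = 86.50, Q̄ = 895.0.
ε = (ΔQ/ΔP)(P̄/Q̄) = (-100/27)(86.50/895.0).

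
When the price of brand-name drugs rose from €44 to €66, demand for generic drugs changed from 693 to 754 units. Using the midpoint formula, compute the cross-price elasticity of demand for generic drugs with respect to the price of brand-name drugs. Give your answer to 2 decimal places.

ΔQ_x = 754 − 693 = 61; ΔP_y = 66 − 44 = 22.
Midpoints: P̄_y = 55.00, Q̄_x = 723.5.
ε_xy = (ΔQ_x/ΔP_y)(P̄_y/Q̄_x) = (61/22)(55.00/723.5).

0.21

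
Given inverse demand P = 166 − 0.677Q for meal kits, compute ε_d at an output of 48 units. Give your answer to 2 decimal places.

At Q = 48, P = 166 − 0.677(48) = 133.50.
dP/dQ = −0.677, so dQ/dP = 1/(−0.677) = -1.477.
ε = (dQ/dP)(P/Q) = (-1.477)(133.50/48).

-4.11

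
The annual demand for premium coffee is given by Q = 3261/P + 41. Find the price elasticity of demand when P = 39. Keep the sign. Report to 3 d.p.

At P = 39, Q = 124.615.
dQ/dP = −3261/P² = -2.144.
ε = (dQ/dP)(P/Q) = (-2.144)(39/124.615).

-0.671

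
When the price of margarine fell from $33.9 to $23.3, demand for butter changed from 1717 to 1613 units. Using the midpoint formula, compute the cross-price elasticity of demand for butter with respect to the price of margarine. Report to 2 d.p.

0.17

ΔQ_x = 1613 − 1717 = -104; ΔP_y = 23.3 − 33.9 = -10.6.
Midpoints: P̄_y = 28.60, Q̄_x = 1665.0.
ε_xy = (ΔQ_x/ΔP_y)(P̄_y/Q̄_x) = (-104/-10.6)(28.60/1665.0).
ε_xy > 0, so the goods are substitutes.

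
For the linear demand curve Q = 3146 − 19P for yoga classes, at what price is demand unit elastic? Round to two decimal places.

For linear demand Q = a − bP, ε = −bP/(a − bP). |ε| = 1 when bP = a − bP, i.e. P = a/(2b).
P = 3146/(2·19) = 3146/38 = 82.7895.

82.79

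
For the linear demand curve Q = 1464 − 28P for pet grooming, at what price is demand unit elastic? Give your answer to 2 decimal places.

For linear demand Q = a − bP, ε = −bP/(a − bP). |ε| = 1 when bP = a − bP, i.e. P = a/(2b).
P = 1464/(2·28) = 1464/56 = 26.1429.

26.14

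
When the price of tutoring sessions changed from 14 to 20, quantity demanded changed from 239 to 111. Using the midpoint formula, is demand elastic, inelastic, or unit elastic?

Arc ε ≈ -2.072.
|ε| = 2.07 > 1.

elastic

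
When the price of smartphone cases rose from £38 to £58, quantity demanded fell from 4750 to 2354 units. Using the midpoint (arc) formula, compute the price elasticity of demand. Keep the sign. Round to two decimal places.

-1.62

ΔQ = 2354 − 4750 = -2396; ΔP = 58 − 38 = 20.
Midpoints: P̄ = 48.00, Q̄ = 3552.0.
ε = (ΔQ/ΔP)(P̄/Q̄) = (-2396/20)(48.00/3552.0).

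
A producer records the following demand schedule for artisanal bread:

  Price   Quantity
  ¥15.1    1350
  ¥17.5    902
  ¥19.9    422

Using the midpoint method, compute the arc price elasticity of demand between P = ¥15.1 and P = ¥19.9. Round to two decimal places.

At P = 15.1, Q = 1350; at P = 19.9, Q = 422.
ΔQ = -928, ΔP = 4.8. Midpoints: P̄ = 17.50, Q̄ = 886.0.
ε = (ΔQ/ΔP)(P̄/Q̄) = (-928/4.8)(17.50/886.0).

-3.82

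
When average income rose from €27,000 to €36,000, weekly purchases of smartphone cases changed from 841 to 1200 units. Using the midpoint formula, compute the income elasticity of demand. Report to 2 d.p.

1.23

ΔQ = 359, ΔI = 9000. Midpoints: Ī = 31,500, Q̄ = 1020.5.
ε_I = (ΔQ/ΔI)(Ī/Q̄) = (359/9000)(31500/1020.5).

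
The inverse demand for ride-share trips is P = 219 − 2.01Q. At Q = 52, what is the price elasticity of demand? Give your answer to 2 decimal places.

At Q = 52, P = 219 − 2.01(52) = 114.48.
dP/dQ = −2.01, so dQ/dP = 1/(−2.01) = -0.498.
ε = (dQ/dP)(P/Q) = (-0.498)(114.48/52).

-1.10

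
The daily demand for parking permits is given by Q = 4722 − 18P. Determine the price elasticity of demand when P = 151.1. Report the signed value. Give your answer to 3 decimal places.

-1.358

At P = 151.1, Q = 2002.200.
dQ/dP = −18.
ε = (dQ/dP)(P/Q) = (-18)(151.1/2002.200).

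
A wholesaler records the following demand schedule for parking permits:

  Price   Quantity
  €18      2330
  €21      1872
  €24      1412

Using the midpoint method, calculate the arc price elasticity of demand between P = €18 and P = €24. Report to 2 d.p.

At P = 18, Q = 2330; at P = 24, Q = 1412.
ΔQ = -918, ΔP = 6. Midpoints: P̄ = 21.00, Q̄ = 1871.0.
ε = (ΔQ/ΔP)(P̄/Q̄) = (-918/6)(21.00/1871.0).

-1.72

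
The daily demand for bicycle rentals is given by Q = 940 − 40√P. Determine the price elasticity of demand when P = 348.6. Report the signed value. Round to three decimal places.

-1.933

At P = 348.6, Q = 193.167.
dQ/dP = −40/(2√P) = -1.071.
ε = (dQ/dP)(P/Q) = (-1.071)(348.6/193.167).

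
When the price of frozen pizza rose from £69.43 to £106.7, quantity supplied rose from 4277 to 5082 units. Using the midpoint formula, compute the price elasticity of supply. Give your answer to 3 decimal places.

ΔQ = 5082 − 4277 = 805; ΔP = 106.7 − 69.43 = 37.27.
Midpoints: P̄ = 88.06, Q̄ = 4679.5.
ε_s = (ΔQ/ΔP)(P̄/Q̄) = (805/37.27)(88.06/4679.5).

0.406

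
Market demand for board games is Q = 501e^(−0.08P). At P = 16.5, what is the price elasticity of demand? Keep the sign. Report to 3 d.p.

At P = 16.5, Q = 133.835.
dQ/dP = −0.08·501e^(−0.08P) = −0.08Q = -10.707.
ε = (dQ/dP)(P/Q) = (-10.707)(16.5/133.835).
|ε| > 1, so demand is elastic at this price.

-1.320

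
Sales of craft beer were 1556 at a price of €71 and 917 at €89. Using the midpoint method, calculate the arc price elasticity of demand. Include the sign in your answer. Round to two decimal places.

-2.30

ΔQ = 917 − 1556 = -639; ΔP = 89 − 71 = 18.
Midpoints: P̄ = 80.00, Q̄ = 1236.5.
ε = (ΔQ/ΔP)(P̄/Q̄) = (-639/18)(80.00/1236.5).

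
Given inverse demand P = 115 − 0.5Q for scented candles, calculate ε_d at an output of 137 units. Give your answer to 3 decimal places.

At Q = 137, P = 115 − 0.5(137) = 46.50.
dP/dQ = −0.5, so dQ/dP = 1/(−0.5) = -2.000.
ε = (dQ/dP)(P/Q) = (-2.000)(46.50/137).

-0.679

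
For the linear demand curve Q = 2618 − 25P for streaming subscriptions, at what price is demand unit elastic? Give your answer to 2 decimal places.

52.36

For linear demand Q = a − bP, ε = −bP/(a − bP). |ε| = 1 when bP = a − bP, i.e. P = a/(2b).
P = 2618/(2·25) = 2618/50 = 52.3600.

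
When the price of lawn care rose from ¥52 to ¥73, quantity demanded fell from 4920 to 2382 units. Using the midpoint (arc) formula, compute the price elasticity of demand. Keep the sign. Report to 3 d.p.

-2.069

ΔQ = 2382 − 4920 = -2538; ΔP = 73 − 52 = 21.
Midpoints: P̄ = 62.50, Q̄ = 3651.0.
ε = (ΔQ/ΔP)(P̄/Q̄) = (-2538/21)(62.50/3651.0).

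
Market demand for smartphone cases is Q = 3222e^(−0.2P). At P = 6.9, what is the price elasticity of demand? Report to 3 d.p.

-1.380

At P = 6.9, Q = 810.586.
dQ/dP = −0.2·3222e^(−0.2P) = −0.2Q = -162.117.
ε = (dQ/dP)(P/Q) = (-162.117)(6.9/810.586).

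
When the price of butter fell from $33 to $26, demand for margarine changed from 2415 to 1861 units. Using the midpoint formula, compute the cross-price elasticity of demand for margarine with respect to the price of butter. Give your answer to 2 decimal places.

ΔQ_x = 1861 − 2415 = -554; ΔP_y = 26 − 33 = -7.
Midpoints: P̄_y = 29.50, Q̄_x = 2138.0.
ε_xy = (ΔQ_x/ΔP_y)(P̄_y/Q̄_x) = (-554/-7)(29.50/2138.0).

1.09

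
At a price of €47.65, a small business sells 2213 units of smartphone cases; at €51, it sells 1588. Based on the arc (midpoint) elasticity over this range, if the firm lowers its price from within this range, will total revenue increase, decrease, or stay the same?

increase

Arc ε = (-625/3.35)(49.33/1900.5) ≈ -4.842.
|ε| = 4.84 > 1, so demand is elastic. A price cut therefore raises total revenue.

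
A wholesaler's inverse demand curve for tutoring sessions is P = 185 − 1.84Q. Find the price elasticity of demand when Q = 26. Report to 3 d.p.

At Q = 26, P = 185 − 1.84(26) = 137.16.
dP/dQ = −1.84, so dQ/dP = 1/(−1.84) = -0.543.
ε = (dQ/dP)(P/Q) = (-0.543)(137.16/26).

-2.867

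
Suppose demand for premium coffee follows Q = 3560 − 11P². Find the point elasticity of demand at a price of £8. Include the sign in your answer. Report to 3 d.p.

At P = 8, Q = 2856.
dQ/dP = −22P = -176.
ε = (dQ/dP)(P/Q) = (-176)(8/2856).
|ε| < 1, so demand is inelastic at this price.

-0.493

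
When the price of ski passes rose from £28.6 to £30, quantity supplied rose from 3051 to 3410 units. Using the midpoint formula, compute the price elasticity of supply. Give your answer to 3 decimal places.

2.326

ΔQ = 3410 − 3051 = 359; ΔP = 30 − 28.6 = 1.4.
Midpoints: P̄ = 29.30, Q̄ = 3230.5.
ε_s = (ΔQ/ΔP)(P̄/Q̄) = (359/1.4)(29.30/3230.5).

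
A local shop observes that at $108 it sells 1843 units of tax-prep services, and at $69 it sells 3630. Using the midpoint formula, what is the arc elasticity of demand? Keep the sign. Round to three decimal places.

ΔQ = 3630 − 1843 = 1787; ΔP = 69 − 108 = -39.
Midpoints: P̄ = 88.50, Q̄ = 2736.5.
ε = (ΔQ/ΔP)(P̄/Q̄) = (1787/-39)(88.50/2736.5).

-1.482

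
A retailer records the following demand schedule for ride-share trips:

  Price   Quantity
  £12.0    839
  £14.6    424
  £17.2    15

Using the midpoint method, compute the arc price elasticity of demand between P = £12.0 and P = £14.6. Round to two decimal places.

-3.36

At P = 12.0, Q = 839; at P = 14.6, Q = 424.
ΔQ = -415, ΔP = 2.6. Midpoints: P̄ = 13.30, Q̄ = 631.5.
ε = (ΔQ/ΔP)(P̄/Q̄) = (-415/2.6)(13.30/631.5).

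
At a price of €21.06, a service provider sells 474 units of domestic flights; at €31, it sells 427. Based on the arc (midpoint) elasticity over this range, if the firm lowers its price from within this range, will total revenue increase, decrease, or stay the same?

Arc ε = (-47/9.94)(26.03/450.5) ≈ -0.273.
|ε| = 0.27 < 1, so demand is inelastic. A price cut therefore reduces total revenue.

decrease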